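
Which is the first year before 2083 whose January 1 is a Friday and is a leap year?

2072

Jan 1 advances by 2 weekdays after a leap year and by 1 after a common year.
2083: Jan 1 is Friday.
2082: Thursday
2081: Wednesday
2080: Monday (leap)
2079: Sunday
2078: Saturday
2077: Friday
2076: Wednesday (leap)
2075: Tuesday
2074: Monday
2073: Sunday
2072: Friday (leap)
2072 begins on a Friday and is a leap year.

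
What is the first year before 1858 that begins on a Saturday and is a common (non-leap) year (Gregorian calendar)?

Jan 1 advances by 2 weekdays after a leap year and by 1 after a common year.
1858: Jan 1 is Friday.
1857: Thursday
1856: Tuesday (leap)
1855: Monday
1854: Sunday
1853: Saturday
1853 begins on a Saturday and is a common year.

1853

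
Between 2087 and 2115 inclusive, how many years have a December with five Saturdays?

13

December has 31 days; it has five Saturdays when Saturday falls among the first (month-length − 28) days — i.e. when December 1 is one of Saturday/Friday/Thursday.
December 1 by year: 2087:Mon 2088:Wed 2089:Thu✓ 2090:Fri✓ 2091:Sat✓ 2092:Mon 2093:Tue 2094:Wed 2095:Thu✓ 2096:Sat✓ 2097:Sun 2098:Mon 2099:Tue 2100:Wed 2101:Thu✓ 2102:Fri✓ 2103:Sat✓ 2104:Mon 2105:Tue 2106:Wed 2107:Thu✓ 2108:Sat✓ 2109:Sun 2110:Mon 2111:Tue 2112:Thu✓ 2113:Fri✓ 2114:Sat✓ 2115:Sun
Years with five Saturdays: 2089, 2090, 2091, 2095, 2096, 2101, 2102, 2103, 2107, 2108, 2112, 2113, 2114 → 13.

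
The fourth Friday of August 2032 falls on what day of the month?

August 1, 2032 is a Sunday, so the first Friday is the 6th.
The fourth Friday is 6 + 21 = 27.

27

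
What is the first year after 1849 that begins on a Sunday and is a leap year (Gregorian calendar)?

1860

Jan 1 advances by 2 weekdays after a leap year and by 1 after a common year.
1849: Jan 1 is Monday.
1850: Tuesday
1851: Wednesday
1852: Thursday (leap)
1853: Saturday
1854: Sunday
1855: Monday
1856: Tuesday (leap)
1857: Thursday
1858: Friday
1859: Saturday
1860: Sunday (leap)
1860 begins on a Sunday and is a leap year.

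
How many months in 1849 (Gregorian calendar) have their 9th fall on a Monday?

Check the 9th of each month of 1849: Jan 9: Tue, Feb 9: Fri, Mar 9: Fri, Apr 9: Mon, May 9: Wed, Jun 9: Sat, Jul 9: Mon, Aug 9: Thu, Sep 9: Sun, Oct 9: Tue, Nov 9: Fri, Dec 9: Sun.
Monday occurs in April, July — 2 months.

2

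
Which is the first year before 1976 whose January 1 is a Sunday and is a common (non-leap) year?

Jan 1 advances by 2 weekdays after a leap year and by 1 after a common year.
1976: Jan 1 is Thursday (leap).
1975: Wednesday
1974: Tuesday
1973: Monday
1972: Saturday (leap)
1971: Friday
1970: Thursday
1969: Wednesday
1968: Monday (leap)
1967: Sunday
1967 begins on a Sunday and is a common year.

1967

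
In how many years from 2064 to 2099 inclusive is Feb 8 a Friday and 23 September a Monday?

4

Check each year's weekday for Feb 8 and 23 September:
  2064: Fri/Tue  2065: Sun/Wed  2066: Mon/Thu  2067: Tue/Fri  2068: Wed/Sun  2069: Fri/Mon ✓  2070: Sat/Tue  2071: Sun/Wed  2072: Mon/Fri  2073: Wed/Sat  2074: Thu/Sun  2075: Fri/Mon ✓  2076: Sat/Wed  2077: Mon/Thu  …(8 more)…  2086: Fri/Mon ✓  2087: Sat/Tue  2088: Sun/Thu  2089: Tue/Fri  2090: Wed/Sat  2091: Thu/Sun  2092: Fri/Tue  2093: Sun/Wed  2094: Mon/Thu  2095: Tue/Fri  2096: Wed/Sun  2097: Fri/Mon ✓  2098: Sat/Tue  2099: Sun/Wed
Both conditions hold in: 2069, 2075, 2086, 2097 — 4.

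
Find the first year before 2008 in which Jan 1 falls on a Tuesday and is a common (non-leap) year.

2002

Jan 1 advances by 2 weekdays after a leap year and by 1 after a common year.
2008: Jan 1 is Tuesday (leap).
2007: Monday
2006: Sunday
2005: Saturday
2004: Thursday (leap)
2003: Wednesday
2002: Tuesday
2002 begins on a Tuesday and is a common year.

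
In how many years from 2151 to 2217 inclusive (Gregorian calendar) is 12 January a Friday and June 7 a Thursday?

7

Check each year's weekday for 12 January and June 7:
  2151: Tue/Mon  2152: Wed/Wed  2153: Fri/Thu ✓  2154: Sat/Fri  2155: Sun/Sat  2156: Mon/Mon  2157: Wed/Tue  2158: Thu/Wed  2159: Fri/Thu ✓  2160: Sat/Sat  2161: Mon/Sun  2162: Tue/Mon  2163: Wed/Tue  2164: Thu/Thu  …(39 more)…  2204: Thu/Thu  2205: Sat/Fri  2206: Sun/Sat  2207: Mon/Sun  2208: Tue/Tue  2209: Thu/Wed  2210: Fri/Thu ✓  2211: Sat/Fri  2212: Sun/Sun  2213: Tue/Mon  2214: Wed/Tue  2215: Thu/Wed  2216: Fri/Fri  2217: Sun/Sat
Both conditions hold in: 2153, 2159, 2170, 2181, 2187, 2198, 2210 — 7.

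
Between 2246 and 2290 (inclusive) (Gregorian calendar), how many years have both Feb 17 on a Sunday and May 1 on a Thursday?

Check each year's weekday for Feb 17 and May 1:
  2246: Tue/Fri  2247: Wed/Sat  2248: Thu/Mon  2249: Sat/Tue  2250: Sun/Wed  2251: Mon/Thu  2252: Tue/Sat  2253: Thu/Sun  2254: Fri/Mon  2255: Sat/Tue  2256: Sun/Thu ✓  2257: Tue/Fri  2258: Wed/Sat  2259: Thu/Sun  …(17 more)…  2277: Sat/Tue  2278: Sun/Wed  2279: Mon/Thu  2280: Tue/Sat  2281: Thu/Sun  2282: Fri/Mon  2283: Sat/Tue  2284: Sun/Thu ✓  2285: Tue/Fri  2286: Wed/Sat  2287: Thu/Sun  2288: Fri/Tue  2289: Sun/Wed  2290: Mon/Thu
Both conditions hold in: 2256, 2284 — 2.

2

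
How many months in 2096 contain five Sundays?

A month of length L has five Sundays iff its first Sunday is on day ≤ L−28 (so day 1–3 in a 31-day month, 1–2 in a 30-day month, day 1 in a leap February).
Checking each month of 2096: Jan starts Sun (31d) ✓; Feb starts Wed (29d); Mar starts Thu (31d); Apr starts Sun (30d) ✓; May starts Tue (31d); Jun starts Fri (30d); Jul starts Sun (31d) ✓; Aug starts Wed (31d); Sep starts Sat (30d) ✓; Oct starts Mon (31d); Nov starts Thu (30d); Dec starts Sat (31d) ✓.
Five-Sunday months: January, April, July, September, December → 5.

5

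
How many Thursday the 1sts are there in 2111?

2

Check the 1st of each month of 2111: Jan 1: Thu, Feb 1: Sun, Mar 1: Sun, Apr 1: Wed, May 1: Fri, Jun 1: Mon, Jul 1: Wed, Aug 1: Sat, Sep 1: Tue, Oct 1: Thu, Nov 1: Sun, Dec 1: Tue.
Thursday occurs in January, October — 2 months.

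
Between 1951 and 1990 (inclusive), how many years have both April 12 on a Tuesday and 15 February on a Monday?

2

Check each year's weekday for April 12 and 15 February:
  1951: Thu/Thu  1952: Sat/Fri  1953: Sun/Sun  1954: Mon/Mon  1955: Tue/Tue  1956: Thu/Wed  1957: Fri/Fri  1958: Sat/Sat  1959: Sun/Sun  1960: Tue/Mon ✓  1961: Wed/Wed  1962: Thu/Thu  1963: Fri/Fri  1964: Sun/Sat  …(12 more)…  1977: Tue/Tue  1978: Wed/Wed  1979: Thu/Thu  1980: Sat/Fri  1981: Sun/Sun  1982: Mon/Mon  1983: Tue/Tue  1984: Thu/Wed  1985: Fri/Fri  1986: Sat/Sat  1987: Sun/Sun  1988: Tue/Mon ✓  1989: Wed/Wed  1990: Thu/Thu
Both conditions hold in: 1960, 1988 — 2.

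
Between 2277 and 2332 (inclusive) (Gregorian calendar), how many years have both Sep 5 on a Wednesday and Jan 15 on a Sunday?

Check each year's weekday for Sep 5 and Jan 15:
  2277: Wed/Mon  2278: Thu/Tue  2279: Fri/Wed  2280: Sun/Thu  2281: Mon/Sat  2282: Tue/Sun  2283: Wed/Mon  2284: Fri/Tue  2285: Sat/Thu  2286: Sun/Fri  2287: Mon/Sat  2288: Wed/Sun ✓  2289: Thu/Tue  2290: Fri/Wed  …(28 more)…  2319: Fri/Wed  2320: Sun/Thu  2321: Mon/Sat  2322: Tue/Sun  2323: Wed/Mon  2324: Fri/Tue  2325: Sat/Thu  2326: Sun/Fri  2327: Mon/Sat  2328: Wed/Sun ✓  2329: Thu/Tue  2330: Fri/Wed  2331: Sat/Thu  2332: Mon/Fri
Both conditions hold in: 2288, 2328 — 2.

2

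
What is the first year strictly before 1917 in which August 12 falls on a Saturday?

1916

From one year to the next, a fixed date's weekday advances by 1, or by 2 when a Feb 29 lies between the two dates.
1917: August 12 is Sunday.
1916: Saturday (−1)
August 12 falls on a Saturday in 1916.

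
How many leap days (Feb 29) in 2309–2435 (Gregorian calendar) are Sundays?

Leap years in 2309–2435: 31 of them.
Feb 29 weekday advances by 5 (mod 7) from one leap year to the next four years later (or differs when a century non-leap intervenes).
Leap-day weekdays: 2312:Thu 2316:Tue 2320:Sun✓ 2324:Fri 2328:Wed 2332:Mon 2336:Sat 2340:Thu 2344:Tue 2348:Sun✓ 2352:Fri 2356:Wed 2360:Mon …(5 more)… 2384:Wed 2388:Mon 2392:Sat 2396:Thu 2400:Tue 2404:Sun✓ 2408:Fri 2412:Wed 2416:Mon 2420:Sat 2424:Thu 2428:Tue 2432:Sun✓
Sunday: 2320, 2348, 2376, 2404, 2432 → 5.

5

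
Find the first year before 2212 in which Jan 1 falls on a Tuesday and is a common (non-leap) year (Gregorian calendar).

Jan 1 advances by 2 weekdays after a leap year and by 1 after a common year.
2212: Jan 1 is Wednesday (leap).
2211: Tuesday
2211 begins on a Tuesday and is a common year.

2211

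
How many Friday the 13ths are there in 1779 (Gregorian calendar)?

Check the 13th of each month of 1779: Jan 13: Wed, Feb 13: Sat, Mar 13: Sat, Apr 13: Tue, May 13: Thu, Jun 13: Sun, Jul 13: Tue, Aug 13: Fri, Sep 13: Mon, Oct 13: Wed, Nov 13: Sat, Dec 13: Mon.
Friday occurs in August — 1 month.

1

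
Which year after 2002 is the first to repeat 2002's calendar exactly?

Two years share a calendar iff Jan 1 falls on the same weekday and both are leap or both are common. 2002: Jan 1 is Tuesday, common year.
2003: Jan 1 Wednesday, common
2004: Jan 1 Thursday, leap
2005: Jan 1 Saturday, common
2006: Jan 1 Sunday, common
2007: Jan 1 Monday, common
2008: Jan 1 Tuesday, leap
2009: Jan 1 Thursday, common
2010: Jan 1 Friday, common
2011: Jan 1 Saturday, common
2012: Jan 1 Sunday, leap
2013: Jan 1 Tuesday, common
2013 matches on both conditions.

2013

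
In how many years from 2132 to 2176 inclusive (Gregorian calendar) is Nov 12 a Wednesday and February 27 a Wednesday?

Check each year's weekday for Nov 12 and February 27:
  2132: Wed/Wed ✓  2133: Thu/Fri  2134: Fri/Sat  2135: Sat/Sun  2136: Mon/Mon  2137: Tue/Wed  2138: Wed/Thu  2139: Thu/Fri  2140: Sat/Sat  2141: Sun/Mon  2142: Mon/Tue  2143: Tue/Wed  2144: Thu/Thu  2145: Fri/Sat  …(17 more)…  2163: Sat/Sun  2164: Mon/Mon  2165: Tue/Wed  2166: Wed/Thu  2167: Thu/Fri  2168: Sat/Sat  2169: Sun/Mon  2170: Mon/Tue  2171: Tue/Wed  2172: Thu/Thu  2173: Fri/Sat  2174: Sat/Sun  2175: Sun/Mon  2176: Tue/Tue
Both conditions hold in: 2132, 2160 — 2.

2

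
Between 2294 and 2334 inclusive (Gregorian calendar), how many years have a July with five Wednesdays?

17

July has 31 days; it has five Wednesdays when Wednesday falls among the first (month-length − 28) days — i.e. when July 1 is one of Wednesday/Tuesday/Monday.
July 1 by year: 2294:Sun 2295:Mon✓ 2296:Wed✓ 2297:Thu 2298:Fri 2299:Sat 2300:Sun 2301:Mon✓ 2302:Tue✓ 2303:Wed✓ 2304:Fri 2305:Sat 2306:Sun 2307:Mon✓ 2308:Wed✓ …(11 more)… 2320:Thu 2321:Fri 2322:Sat 2323:Sun 2324:Tue✓ 2325:Wed✓ 2326:Thu 2327:Fri 2328:Sun 2329:Mon✓ 2330:Tue✓ 2331:Wed✓ 2332:Fri 2333:Sat 2334:Sun
Years with five Wednesdays: 2295, 2296, 2301, 2302, 2303, 2307, 2308, 2312, 2313, 2314, 2318, 2319, 2324, 2325, 2329, 2330, 2331 → 17.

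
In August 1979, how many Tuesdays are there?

4

August 1979 has 31 days and begins on Wednesday.
The first Tuesday is August 7.
Tuesdays fall on 7, 14, 21, 28 — that's 4.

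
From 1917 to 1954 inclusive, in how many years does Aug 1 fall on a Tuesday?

5

Track Aug 1's weekday year by year (advancing +1, or +2 across a Feb 29):
  1917: Wed  1918: Thu (+1)  1919: Fri (+1)  1920: Sun (+2)  1921: Mon (+1)
  1922: Tue (+1) ✓  1923: Wed (+1)  1924: Fri (+2)  1925: Sat (+1)  1926: Sun (+1)
  1927: Mon (+1)  1928: Wed (+2)  1929: Thu (+1)  1930: Fri (+1)  … (10 more years) …
  1941: Fri (+1)  1942: Sat (+1)  1943: Sun (+1)  1944: Tue (+2) ✓  1945: Wed (+1)
  1946: Thu (+1)  1947: Fri (+1)  1948: Sun (+2)  1949: Mon (+1)  1950: Tue (+1) ✓
  1951: Wed (+1)  1952: Fri (+2)  1953: Sat (+1)  1954: Sun (+1)
Tuesday years: 1922, 1933, 1939, 1944, 1950 — 5 in total.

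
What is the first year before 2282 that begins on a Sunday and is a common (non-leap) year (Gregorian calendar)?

Jan 1 advances by 2 weekdays after a leap year and by 1 after a common year.
2282: Jan 1 is Sunday.
2281: Saturday
2280: Thursday (leap)
2279: Wednesday
2278: Tuesday
2277: Monday
2276: Saturday (leap)
2275: Friday
2274: Thursday
2273: Wednesday
2272: Monday (leap)
2271: Sunday
2271 begins on a Sunday and is a common year.

2271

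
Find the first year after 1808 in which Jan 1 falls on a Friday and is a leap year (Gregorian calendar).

1836

Jan 1 advances by 2 weekdays after a leap year and by 1 after a common year.
1808: Jan 1 is Friday (leap).
1809: Sunday
1810: Monday
1811: Tuesday
1812: Wednesday (leap)
1813: Friday
1814: Saturday
1815: Sunday
1816: Monday (leap)
1817: Wednesday
1818: Thursday
1819: Friday
1820: Saturday (leap)
1821: Monday
1822: Tuesday
1823: Wednesday
1824: Thursday (leap)
1825: Saturday
1826: Sunday
1827: Monday
1828: Tuesday (leap)
1829: Thursday
1830: Friday
1831: Saturday
1832: Sunday (leap)
1833: Tuesday
1834: Wednesday
1835: Thursday
1836: Friday (leap)
1836 begins on a Friday and is a leap year.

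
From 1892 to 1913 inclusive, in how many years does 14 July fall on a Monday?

2

Track 14 July's weekday year by year (advancing +1, or +2 across a Feb 29):
  1892: Thu  1893: Fri (+1)  1894: Sat (+1)  1895: Sun (+1)  1896: Tue (+2)
  1897: Wed (+1)  1898: Thu (+1)  1899: Fri (+1)  1900: Sat (+1)  1901: Sun (+1)
  1902: Mon (+1) ✓  1903: Tue (+1)  1904: Thu (+2)  1905: Fri (+1)  1906: Sat (+1)
  1907: Sun (+1)  1908: Tue (+2)  1909: Wed (+1)  1910: Thu (+1)  1911: Fri (+1)
  1912: Sun (+2)  1913: Mon (+1) ✓
Monday years: 1902, 1913 — 2 in total.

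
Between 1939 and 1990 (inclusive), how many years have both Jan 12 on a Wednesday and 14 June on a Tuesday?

5

Check each year's weekday for Jan 12 and 14 June:
  1939: Thu/Wed  1940: Fri/Fri  1941: Sun/Sat  1942: Mon/Sun  1943: Tue/Mon  1944: Wed/Wed  1945: Fri/Thu  1946: Sat/Fri  1947: Sun/Sat  1948: Mon/Mon  1949: Wed/Tue ✓  1950: Thu/Wed  1951: Fri/Thu  1952: Sat/Sat  …(24 more)…  1977: Wed/Tue ✓  1978: Thu/Wed  1979: Fri/Thu  1980: Sat/Sat  1981: Mon/Sun  1982: Tue/Mon  1983: Wed/Tue ✓  1984: Thu/Thu  1985: Sat/Fri  1986: Sun/Sat  1987: Mon/Sun  1988: Tue/Tue  1989: Thu/Wed  1990: Fri/Thu
Both conditions hold in: 1949, 1955, 1966, 1977, 1983 — 5.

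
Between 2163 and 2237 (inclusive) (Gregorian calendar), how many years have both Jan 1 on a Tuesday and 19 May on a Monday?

2

Check each year's weekday for Jan 1 and 19 May:
  2163: Sat/Thu  2164: Sun/Sat  2165: Tue/Sun  2166: Wed/Mon  2167: Thu/Tue  2168: Fri/Thu  2169: Sun/Fri  2170: Mon/Sat  2171: Tue/Sun  2172: Wed/Tue  2173: Fri/Wed  2174: Sat/Thu  2175: Sun/Fri  2176: Mon/Sun  …(47 more)…  2224: Thu/Wed  2225: Sat/Thu  2226: Sun/Fri  2227: Mon/Sat  2228: Tue/Mon ✓  2229: Thu/Tue  2230: Fri/Wed  2231: Sat/Thu  2232: Sun/Sat  2233: Tue/Sun  2234: Wed/Mon  2235: Thu/Tue  2236: Fri/Thu  2237: Sun/Fri
Both conditions hold in: 2188, 2228 — 2.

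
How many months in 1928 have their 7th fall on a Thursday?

1

Check the 7th of each month of 1928: Jan 7: Sat, Feb 7: Tue, Mar 7: Wed, Apr 7: Sat, May 7: Mon, Jun 7: Thu, Jul 7: Sat, Aug 7: Tue, Sep 7: Fri, Oct 7: Sun, Nov 7: Wed, Dec 7: Fri.
Thursday occurs in June — 1 month.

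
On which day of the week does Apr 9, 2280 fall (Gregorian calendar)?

January 1, 2280 is a Thursday.
April 9 is day 100 of the year, i.e. 99 days after Jan 1.
99 mod 7 = 1, so advance 1 weekday from Thursday: Friday.

Friday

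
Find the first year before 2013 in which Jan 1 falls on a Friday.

Jan 1 advances by 2 weekdays after a leap year and by 1 after a common year.
2013: Jan 1 is Tuesday.
2012: Sunday (leap)
2011: Saturday
2010: Friday
2010 begins on a Friday

2010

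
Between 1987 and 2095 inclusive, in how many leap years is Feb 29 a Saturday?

Leap years in 1987–2095: 27 of them.
Feb 29 weekday advances by 5 (mod 7) from one leap year to the next four years later (or differs when a century non-leap intervenes).
Leap-day weekdays: 1988:Mon 1992:Sat✓ 1996:Thu 2000:Tue 2004:Sun 2008:Fri 2012:Wed 2016:Mon 2020:Sat✓ 2024:Thu 2028:Tue 2032:Sun 2036:Fri 2040:Wed 2044:Mon 2048:Sat✓ 2052:Thu 2056:Tue 2060:Sun 2064:Fri 2068:Wed 2072:Mon 2076:Sat✓ 2080:Thu 2084:Tue 2088:Sun 2092:Fri
Saturday: 1992, 2020, 2048, 2076 → 4.

4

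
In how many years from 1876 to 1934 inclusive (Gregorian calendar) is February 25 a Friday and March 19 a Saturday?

6

Check each year's weekday for February 25 and March 19:
  1876: Fri/Sun  1877: Sun/Mon  1878: Mon/Tue  1879: Tue/Wed  1880: Wed/Fri  1881: Fri/Sat ✓  1882: Sat/Sun  1883: Sun/Mon  1884: Mon/Wed  1885: Wed/Thu  1886: Thu/Fri  1887: Fri/Sat ✓  1888: Sat/Mon  1889: Mon/Tue  …(31 more)…  1921: Fri/Sat ✓  1922: Sat/Sun  1923: Sun/Mon  1924: Mon/Wed  1925: Wed/Thu  1926: Thu/Fri  1927: Fri/Sat ✓  1928: Sat/Mon  1929: Mon/Tue  1930: Tue/Wed  1931: Wed/Thu  1932: Thu/Sat  1933: Sat/Sun  1934: Sun/Mon
Both conditions hold in: 1881, 1887, 1898, 1910, 1921, 1927 — 6.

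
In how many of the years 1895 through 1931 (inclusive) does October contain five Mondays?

15

October has 31 days; it has five Mondays when Monday falls among the first (month-length − 28) days — i.e. when October 1 is one of Monday/Sunday/Saturday.
October 1 by year: 1895:Tue 1896:Thu 1897:Fri 1898:Sat✓ 1899:Sun✓ 1900:Mon✓ 1901:Tue 1902:Wed 1903:Thu 1904:Sat✓ 1905:Sun✓ 1906:Mon✓ 1907:Tue 1908:Thu 1909:Fri …(7 more)… 1917:Mon✓ 1918:Tue 1919:Wed 1920:Fri 1921:Sat✓ 1922:Sun✓ 1923:Mon✓ 1924:Wed 1925:Thu 1926:Fri 1927:Sat✓ 1928:Mon✓ 1929:Tue 1930:Wed 1931:Thu
Years with five Mondays: 1898, 1899, 1900, 1904, 1905, 1906, 1910, 1911, 1916, 1917, 1921, 1922, 1923, 1927, 1928 → 15.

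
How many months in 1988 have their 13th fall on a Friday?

Check the 13th of each month of 1988: Jan 13: Wed, Feb 13: Sat, Mar 13: Sun, Apr 13: Wed, May 13: Fri, Jun 13: Mon, Jul 13: Wed, Aug 13: Sat, Sep 13: Tue, Oct 13: Thu, Nov 13: Sun, Dec 13: Tue.
Friday occurs in May — 1 month.

1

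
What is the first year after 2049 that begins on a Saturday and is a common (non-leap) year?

Jan 1 advances by 2 weekdays after a leap year and by 1 after a common year.
2049: Jan 1 is Friday.
2050: Saturday
2050 begins on a Saturday and is a common year.

2050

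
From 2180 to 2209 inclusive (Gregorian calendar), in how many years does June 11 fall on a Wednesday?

Track June 11's weekday year by year (advancing +1, or +2 across a Feb 29):
  2180: Sun  2181: Mon (+1)  2182: Tue (+1)  2183: Wed (+1) ✓  2184: Fri (+2)
  2185: Sat (+1)  2186: Sun (+1)  2187: Mon (+1)  2188: Wed (+2) ✓  2189: Thu (+1)
  2190: Fri (+1)  2191: Sat (+1)  2192: Mon (+2)  2193: Tue (+1)  2194: Wed (+1) ✓
  2195: Thu (+1)  2196: Sat (+2)  2197: Sun (+1)  2198: Mon (+1)  2199: Tue (+1)
  2200: Wed (+1) ✓  2201: Thu (+1)  2202: Fri (+1)  2203: Sat (+1)  2204: Mon (+2)
  2205: Tue (+1)  2206: Wed (+1) ✓  2207: Thu (+1)  2208: Sat (+2)  2209: Sun (+1)
Wednesday years: 2183, 2188, 2194, 2200, 2206 — 5 in total.

5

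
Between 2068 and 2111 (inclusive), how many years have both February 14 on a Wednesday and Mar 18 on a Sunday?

4

Check each year's weekday for February 14 and Mar 18:
  2068: Tue/Sun  2069: Thu/Mon  2070: Fri/Tue  2071: Sat/Wed  2072: Sun/Fri  2073: Tue/Sat  2074: Wed/Sun ✓  2075: Thu/Mon  2076: Fri/Wed  2077: Sun/Thu  2078: Mon/Fri  2079: Tue/Sat  2080: Wed/Mon  2081: Fri/Tue  …(16 more)…  2098: Fri/Tue  2099: Sat/Wed  2100: Sun/Thu  2101: Mon/Fri  2102: Tue/Sat  2103: Wed/Sun ✓  2104: Thu/Tue  2105: Sat/Wed  2106: Sun/Thu  2107: Mon/Fri  2108: Tue/Sun  2109: Thu/Mon  2110: Fri/Tue  2111: Sat/Wed
Both conditions hold in: 2074, 2085, 2091, 2103 — 4.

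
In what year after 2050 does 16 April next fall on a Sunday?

From one year to the next, a fixed date's weekday advances by 1, or by 2 when a Feb 29 lies between the two dates.
2050: April 16 is Saturday.
2051: Sunday (+1)
16 April falls on a Sunday in 2051.

2051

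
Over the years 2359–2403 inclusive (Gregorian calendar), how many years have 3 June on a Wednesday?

Track 3 June's weekday year by year (advancing +1, or +2 across a Feb 29):
  2359: Wed ✓  2360: Fri (+2)  2361: Sat (+1)  2362: Sun (+1)  2363: Mon (+1)
  2364: Wed (+2) ✓  2365: Thu (+1)  2366: Fri (+1)  2367: Sat (+1)  2368: Mon (+2)
  2369: Tue (+1)  2370: Wed (+1) ✓  2371: Thu (+1)  2372: Sat (+2)  … (17 more years) …
  2390: Sun (+1)  2391: Mon (+1)  2392: Wed (+2) ✓  2393: Thu (+1)  2394: Fri (+1)
  2395: Sat (+1)  2396: Mon (+2)  2397: Tue (+1)  2398: Wed (+1) ✓  2399: Thu (+1)
  2400: Sat (+2)  2401: Sun (+1)  2402: Mon (+1)  2403: Tue (+1)
Wednesday years: 2359, 2364, 2370, 2381, 2387, 2392, 2398 — 7 in total.

7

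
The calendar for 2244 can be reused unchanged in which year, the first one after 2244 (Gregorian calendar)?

2272

Two years share a calendar iff Jan 1 falls on the same weekday and both are leap or both are common. 2244: Jan 1 is Monday, leap year.
2245: Jan 1 Wednesday, common
2246: Jan 1 Thursday, common
2247: Jan 1 Friday, common
2248: Jan 1 Saturday, leap
2249: Jan 1 Monday, common
2250: Jan 1 Tuesday, common
2251: Jan 1 Wednesday, common
2252: Jan 1 Thursday, leap
2253: Jan 1 Saturday, common
2254: Jan 1 Sunday, common
2255: Jan 1 Monday, common
2256: Jan 1 Tuesday, leap
2257: Jan 1 Thursday, common
2258: Jan 1 Friday, common
2259: Jan 1 Saturday, common
2260: Jan 1 Sunday, leap
2261: Jan 1 Tuesday, common
2262: Jan 1 Wednesday, common
2263: Jan 1 Thursday, common
2264: Jan 1 Friday, leap
2265: Jan 1 Sunday, common
2266: Jan 1 Monday, common
2267: Jan 1 Tuesday, common
2268: Jan 1 Wednesday, leap
2269: Jan 1 Friday, common
2270: Jan 1 Saturday, common
2271: Jan 1 Sunday, common
2272: Jan 1 Monday, leap
2272 matches on both conditions.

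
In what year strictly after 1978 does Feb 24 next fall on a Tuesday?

From one year to the next, a fixed date's weekday advances by 1, or by 2 when a Feb 29 lies between the two dates.
1978: February 24 is Friday.
1979: Saturday (+1)
1980: Sunday (+1)
1981: Tuesday (+2)
Feb 24 falls on a Tuesday in 1981.

1981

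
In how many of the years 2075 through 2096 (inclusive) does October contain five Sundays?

October has 31 days; it has five Sundays when Sunday falls among the first (month-length − 28) days — i.e. when October 1 is one of Sunday/Saturday/Friday.
October 1 by year: 2075:Tue 2076:Thu 2077:Fri✓ 2078:Sat✓ 2079:Sun✓ 2080:Tue 2081:Wed 2082:Thu 2083:Fri✓ 2084:Sun✓ 2085:Mon 2086:Tue 2087:Wed 2088:Fri✓ 2089:Sat✓ 2090:Sun✓ 2091:Mon 2092:Wed 2093:Thu 2094:Fri✓ 2095:Sat✓ 2096:Mon
Years with five Sundays: 2077, 2078, 2079, 2083, 2084, 2088, 2089, 2090, 2094, 2095 → 10.

10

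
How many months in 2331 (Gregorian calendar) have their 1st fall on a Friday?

Check the 1st of each month of 2331: Jan 1: Thu, Feb 1: Sun, Mar 1: Sun, Apr 1: Wed, May 1: Fri, Jun 1: Mon, Jul 1: Wed, Aug 1: Sat, Sep 1: Tue, Oct 1: Thu, Nov 1: Sun, Dec 1: Tue.
Friday occurs in May — 1 month.

1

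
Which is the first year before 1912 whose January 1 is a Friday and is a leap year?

1904

Jan 1 advances by 2 weekdays after a leap year and by 1 after a common year.
1912: Jan 1 is Monday (leap).
1911: Sunday
1910: Saturday
1909: Friday
1908: Wednesday (leap)
1907: Tuesday
1906: Monday
1905: Sunday
1904: Friday (leap)
1904 begins on a Friday and is a leap year.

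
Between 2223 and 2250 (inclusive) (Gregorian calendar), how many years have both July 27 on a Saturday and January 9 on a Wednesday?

Check each year's weekday for July 27 and January 9:
  2223: Sun/Thu  2224: Tue/Fri  2225: Wed/Sun  2226: Thu/Mon  2227: Fri/Tue  2228: Sun/Wed  2229: Mon/Fri  2230: Tue/Sat  2231: Wed/Sun  2232: Fri/Mon  2233: Sat/Wed ✓  2234: Sun/Thu  2235: Mon/Fri  2236: Wed/Sat  2237: Thu/Mon  2238: Fri/Tue  2239: Sat/Wed ✓  2240: Mon/Thu  2241: Tue/Sat  2242: Wed/Sun  2243: Thu/Mon  2244: Sat/Tue  2245: Sun/Thu  2246: Mon/Fri  2247: Tue/Sat  2248: Thu/Sun  2249: Fri/Tue  2250: Sat/Wed ✓
Both conditions hold in: 2233, 2239, 2250 — 3.

3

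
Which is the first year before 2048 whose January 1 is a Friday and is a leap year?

2044

Jan 1 advances by 2 weekdays after a leap year and by 1 after a common year.
2048: Jan 1 is Wednesday (leap).
2047: Tuesday
2046: Monday
2045: Sunday
2044: Friday (leap)
2044 begins on a Friday and is a leap year.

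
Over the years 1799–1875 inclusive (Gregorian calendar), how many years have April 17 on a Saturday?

Track April 17's weekday year by year (advancing +1, or +2 across a Feb 29):
  1799: Wed  1800: Thu (+1)  1801: Fri (+1)  1802: Sat (+1) ✓  1803: Sun (+1)
  1804: Tue (+2)  1805: Wed (+1)  1806: Thu (+1)  1807: Fri (+1)  1808: Sun (+2)
  1809: Mon (+1)  1810: Tue (+1)  1811: Wed (+1)  1812: Fri (+2)  … (49 more years) …
  1862: Thu (+1)  1863: Fri (+1)  1864: Sun (+2)  1865: Mon (+1)  1866: Tue (+1)
  1867: Wed (+1)  1868: Fri (+2)  1869: Sat (+1) ✓  1870: Sun (+1)  1871: Mon (+1)
  1872: Wed (+2)  1873: Thu (+1)  1874: Fri (+1)  1875: Sat (+1) ✓
Saturday years: 1802, 1813, 1819, 1824, 1830, 1841, 1847, 1852, 1858, 1869, 1875 — 11 in total.

11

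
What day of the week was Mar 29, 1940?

January 1, 1940 is a Monday.
March 29 is day 89 of the year, i.e. 88 days after Jan 1.
88 mod 7 = 4, so advance 4 weekdays from Monday: Friday.

Friday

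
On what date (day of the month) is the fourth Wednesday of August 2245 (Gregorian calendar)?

27

August 1, 2245 is a Friday, so the first Wednesday is the 6th.
The fourth Wednesday is 6 + 21 = 27.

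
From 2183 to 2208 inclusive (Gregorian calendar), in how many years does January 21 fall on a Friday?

Track January 21's weekday year by year (advancing +1, or +2 across a Feb 29):
  2183: Tue  2184: Wed (+1)  2185: Fri (+2) ✓  2186: Sat (+1)  2187: Sun (+1)
  2188: Mon (+1)  2189: Wed (+2)  2190: Thu (+1)  2191: Fri (+1) ✓  2192: Sat (+1)
  2193: Mon (+2)  2194: Tue (+1)  2195: Wed (+1)  2196: Thu (+1)  2197: Sat (+2)
  2198: Sun (+1)  2199: Mon (+1)  2200: Tue (+1)  2201: Wed (+1)  2202: Thu (+1)
  2203: Fri (+1) ✓  2204: Sat (+1)  2205: Mon (+2)  2206: Tue (+1)  2207: Wed (+1)
  2208: Thu (+1)
Friday years: 2185, 2191, 2203 — 3 in total.

3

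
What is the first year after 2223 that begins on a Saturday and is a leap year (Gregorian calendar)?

2248

Jan 1 advances by 2 weekdays after a leap year and by 1 after a common year.
2223: Jan 1 is Wednesday.
2224: Thursday (leap)
2225: Saturday
2226: Sunday
2227: Monday
2228: Tuesday (leap)
2229: Thursday
2230: Friday
2231: Saturday
2232: Sunday (leap)
2233: Tuesday
2234: Wednesday
2235: Thursday
2236: Friday (leap)
2237: Sunday
2238: Monday
2239: Tuesday
2240: Wednesday (leap)
2241: Friday
2242: Saturday
2243: Sunday
2244: Monday (leap)
2245: Wednesday
2246: Thursday
2247: Friday
2248: Saturday (leap)
2248 begins on a Saturday and is a leap year.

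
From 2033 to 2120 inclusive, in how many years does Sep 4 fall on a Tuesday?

Track Sep 4's weekday year by year (advancing +1, or +2 across a Feb 29):
  2033: Sun  2034: Mon (+1)  2035: Tue (+1) ✓  2036: Thu (+2)  2037: Fri (+1)
  2038: Sat (+1)  2039: Sun (+1)  2040: Tue (+2) ✓  2041: Wed (+1)  2042: Thu (+1)
  2043: Fri (+1)  2044: Sun (+2)  2045: Mon (+1)  2046: Tue (+1) ✓  … (60 more years) …
  2107: Sun (+1)  2108: Tue (+2) ✓  2109: Wed (+1)  2110: Thu (+1)  2111: Fri (+1)
  2112: Sun (+2)  2113: Mon (+1)  2114: Tue (+1) ✓  2115: Wed (+1)  2116: Fri (+2)
  2117: Sat (+1)  2118: Sun (+1)  2119: Mon (+1)  2120: Wed (+2)
Tuesday years: 2035, 2040, 2046, 2057, 2063, 2068, 2074, 2085, 2091, 2096, 2103, 2108, 2114 — 13 in total.

13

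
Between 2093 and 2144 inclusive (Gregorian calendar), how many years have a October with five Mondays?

October has 31 days; it has five Mondays when Monday falls among the first (month-length − 28) days — i.e. when October 1 is one of Monday/Sunday/Saturday.
October 1 by year: 2093:Thu 2094:Fri 2095:Sat✓ 2096:Mon✓ 2097:Tue 2098:Wed 2099:Thu 2100:Fri 2101:Sat✓ 2102:Sun✓ 2103:Mon✓ 2104:Wed 2105:Thu 2106:Fri 2107:Sat✓ …(22 more)… 2130:Sun✓ 2131:Mon✓ 2132:Wed 2133:Thu 2134:Fri 2135:Sat✓ 2136:Mon✓ 2137:Tue 2138:Wed 2139:Thu 2140:Sat✓ 2141:Sun✓ 2142:Mon✓ 2143:Tue 2144:Thu
Years with five Mondays: 2095, 2096, 2101, 2102, 2103, 2107, 2108, 2112, 2113, 2114, 2118, 2119, 2124, 2125, 2129, 2130, 2131, 2135, 2136, 2140, 2141, 2142 → 22.

22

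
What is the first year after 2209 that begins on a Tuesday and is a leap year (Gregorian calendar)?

2228

Jan 1 advances by 2 weekdays after a leap year and by 1 after a common year.
2209: Jan 1 is Sunday.
2210: Monday
2211: Tuesday
2212: Wednesday (leap)
2213: Friday
2214: Saturday
2215: Sunday
2216: Monday (leap)
2217: Wednesday
2218: Thursday
2219: Friday
2220: Saturday (leap)
2221: Monday
2222: Tuesday
2223: Wednesday
2224: Thursday (leap)
2225: Saturday
2226: Sunday
2227: Monday
2228: Tuesday (leap)
2228 begins on a Tuesday and is a leap year.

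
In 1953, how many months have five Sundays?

A month of length L has five Sundays iff its first Sunday is on day ≤ L−28 (so day 1–3 in a 31-day month, 1–2 in a 30-day month, day 1 in a leap February).
Checking each month of 1953: Jan starts Thu (31d); Feb starts Sun (28d); Mar starts Sun (31d) ✓; Apr starts Wed (30d); May starts Fri (31d) ✓; Jun starts Mon (30d); Jul starts Wed (31d); Aug starts Sat (31d) ✓; Sep starts Tue (30d); Oct starts Thu (31d); Nov starts Sun (30d) ✓; Dec starts Tue (31d).
Five-Sunday months: March, May, August, November → 4.

4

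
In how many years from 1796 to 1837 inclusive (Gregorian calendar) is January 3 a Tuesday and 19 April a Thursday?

Check each year's weekday for January 3 and 19 April:
  1796: Sun/Tue  1797: Tue/Wed  1798: Wed/Thu  1799: Thu/Fri  1800: Fri/Sat  1801: Sat/Sun  1802: Sun/Mon  1803: Mon/Tue  1804: Tue/Thu ✓  1805: Thu/Fri  1806: Fri/Sat  1807: Sat/Sun  1808: Sun/Tue  1809: Tue/Wed  …(14 more)…  1824: Sat/Mon  1825: Mon/Tue  1826: Tue/Wed  1827: Wed/Thu  1828: Thu/Sat  1829: Sat/Sun  1830: Sun/Mon  1831: Mon/Tue  1832: Tue/Thu ✓  1833: Thu/Fri  1834: Fri/Sat  1835: Sat/Sun  1836: Sun/Tue  1837: Tue/Wed
Both conditions hold in: 1804, 1832 — 2.

2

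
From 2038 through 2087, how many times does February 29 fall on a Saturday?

Leap years in 2038–2087: 12 of them.
Feb 29 weekday advances by 5 (mod 7) from one leap year to the next four years later (or differs when a century non-leap intervenes).
Leap-day weekdays: 2040:Wed 2044:Mon 2048:Sat✓ 2052:Thu 2056:Tue 2060:Sun 2064:Fri 2068:Wed 2072:Mon 2076:Sat✓ 2080:Thu 2084:Tue
Saturday: 2048, 2076 → 2.

2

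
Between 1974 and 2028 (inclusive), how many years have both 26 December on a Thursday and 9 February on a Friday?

Check each year's weekday for 26 December and 9 February:
  1974: Thu/Sat  1975: Fri/Sun  1976: Sun/Mon  1977: Mon/Wed  1978: Tue/Thu  1979: Wed/Fri  1980: Fri/Sat  1981: Sat/Mon  1982: Sun/Tue  1983: Mon/Wed  1984: Wed/Thu  1985: Thu/Sat  1986: Fri/Sun  1987: Sat/Mon  …(27 more)…  2015: Sat/Mon  2016: Mon/Tue  2017: Tue/Thu  2018: Wed/Fri  2019: Thu/Sat  2020: Sat/Sun  2021: Sun/Tue  2022: Mon/Wed  2023: Tue/Thu  2024: Thu/Fri ✓  2025: Fri/Sun  2026: Sat/Mon  2027: Sun/Tue  2028: Tue/Wed
Both conditions hold in: 1996, 2024 — 2.

2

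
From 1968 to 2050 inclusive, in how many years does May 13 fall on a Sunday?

12

Track May 13's weekday year by year (advancing +1, or +2 across a Feb 29):
  1968: Mon  1969: Tue (+1)  1970: Wed (+1)  1971: Thu (+1)  1972: Sat (+2)
  1973: Sun (+1) ✓  1974: Mon (+1)  1975: Tue (+1)  1976: Thu (+2)  1977: Fri (+1)
  1978: Sat (+1)  1979: Sun (+1) ✓  1980: Tue (+2)  1981: Wed (+1)  … (55 more years) …
  2037: Wed (+1)  2038: Thu (+1)  2039: Fri (+1)  2040: Sun (+2) ✓  2041: Mon (+1)
  2042: Tue (+1)  2043: Wed (+1)  2044: Fri (+2)  2045: Sat (+1)  2046: Sun (+1) ✓
  2047: Mon (+1)  2048: Wed (+2)  2049: Thu (+1)  2050: Fri (+1)
Sunday years: 1973, 1979, 1984, 1990, 2001, 2007, 2012, 2018, 2029, 2035, 2040, 2046 — 12 in total.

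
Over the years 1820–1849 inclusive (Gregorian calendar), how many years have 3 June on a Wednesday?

4

Track 3 June's weekday year by year (advancing +1, or +2 across a Feb 29):
  1820: Sat  1821: Sun (+1)  1822: Mon (+1)  1823: Tue (+1)  1824: Thu (+2)
  1825: Fri (+1)  1826: Sat (+1)  1827: Sun (+1)  1828: Tue (+2)  1829: Wed (+1) ✓
  1830: Thu (+1)  1831: Fri (+1)  1832: Sun (+2)  1833: Mon (+1)  1834: Tue (+1)
  1835: Wed (+1) ✓  1836: Fri (+2)  1837: Sat (+1)  1838: Sun (+1)  1839: Mon (+1)
  1840: Wed (+2) ✓  1841: Thu (+1)  1842: Fri (+1)  1843: Sat (+1)  1844: Mon (+2)
  1845: Tue (+1)  1846: Wed (+1) ✓  1847: Thu (+1)  1848: Sat (+2)  1849: Sun (+1)
Wednesday years: 1829, 1835, 1840, 1846 — 4 in total.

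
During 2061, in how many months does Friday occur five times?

4

A month of length L has five Fridays iff its first Friday is on day ≤ L−28 (so day 1–3 in a 31-day month, 1–2 in a 30-day month, day 1 in a leap February).
Checking each month of 2061: Jan starts Sat (31d); Feb starts Tue (28d); Mar starts Tue (31d); Apr starts Fri (30d) ✓; May starts Sun (31d); Jun starts Wed (30d); Jul starts Fri (31d) ✓; Aug starts Mon (31d); Sep starts Thu (30d) ✓; Oct starts Sat (31d); Nov starts Tue (30d); Dec starts Thu (31d) ✓.
Five-Friday months: April, July, September, December → 4.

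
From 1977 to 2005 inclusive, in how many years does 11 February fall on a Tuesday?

4

Track 11 February's weekday year by year (advancing +1, or +2 across a Feb 29):
  1977: Fri  1978: Sat (+1)  1979: Sun (+1)  1980: Mon (+1)  1981: Wed (+2)
  1982: Thu (+1)  1983: Fri (+1)  1984: Sat (+1)  1985: Mon (+2)  1986: Tue (+1) ✓
  1987: Wed (+1)  1988: Thu (+1)  1989: Sat (+2)  1990: Sun (+1)  1991: Mon (+1)
  1992: Tue (+1) ✓  1993: Thu (+2)  1994: Fri (+1)  1995: Sat (+1)  1996: Sun (+1)
  1997: Tue (+2) ✓  1998: Wed (+1)  1999: Thu (+1)  2000: Fri (+1)  2001: Sun (+2)
  2002: Mon (+1)  2003: Tue (+1) ✓  2004: Wed (+1)  2005: Fri (+2)
Tuesday years: 1986, 1992, 1997, 2003 — 4 in total.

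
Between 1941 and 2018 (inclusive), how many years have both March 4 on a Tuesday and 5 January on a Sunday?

Check each year's weekday for March 4 and 5 January:
  1941: Tue/Sun ✓  1942: Wed/Mon  1943: Thu/Tue  1944: Sat/Wed  1945: Sun/Fri  1946: Mon/Sat  1947: Tue/Sun ✓  1948: Thu/Mon  1949: Fri/Wed  1950: Sat/Thu  1951: Sun/Fri  1952: Tue/Sat  1953: Wed/Mon  1954: Thu/Tue  …(50 more)…  2005: Fri/Wed  2006: Sat/Thu  2007: Sun/Fri  2008: Tue/Sat  2009: Wed/Mon  2010: Thu/Tue  2011: Fri/Wed  2012: Sun/Thu  2013: Mon/Sat  2014: Tue/Sun ✓  2015: Wed/Mon  2016: Fri/Tue  2017: Sat/Thu  2018: Sun/Fri
Both conditions hold in: 1941, 1947, 1958, 1969, 1975, 1986, 1997, 2003, 2014 — 9.

9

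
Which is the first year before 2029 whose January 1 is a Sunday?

Jan 1 advances by 2 weekdays after a leap year and by 1 after a common year.
2029: Jan 1 is Monday.
2028: Saturday (leap)
2027: Friday
2026: Thursday
2025: Wednesday
2024: Monday (leap)
2023: Sunday
2023 begins on a Sunday

2023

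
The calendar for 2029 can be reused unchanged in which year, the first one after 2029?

Two years share a calendar iff Jan 1 falls on the same weekday and both are leap or both are common. 2029: Jan 1 is Monday, common year.
2030: Jan 1 Tuesday, common
2031: Jan 1 Wednesday, common
2032: Jan 1 Thursday, leap
2033: Jan 1 Saturday, common
2034: Jan 1 Sunday, common
2035: Jan 1 Monday, common
2035 matches on both conditions.

2035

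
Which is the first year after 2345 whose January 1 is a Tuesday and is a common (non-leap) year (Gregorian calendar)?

2346

Jan 1 advances by 2 weekdays after a leap year and by 1 after a common year.
2345: Jan 1 is Monday.
2346: Tuesday
2346 begins on a Tuesday and is a common year.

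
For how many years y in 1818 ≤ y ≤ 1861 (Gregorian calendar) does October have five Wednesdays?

19

October has 31 days; it has five Wednesdays when Wednesday falls among the first (month-length − 28) days — i.e. when October 1 is one of Wednesday/Tuesday/Monday.
October 1 by year: 1818:Thu 1819:Fri 1820:Sun 1821:Mon✓ 1822:Tue✓ 1823:Wed✓ 1824:Fri 1825:Sat 1826:Sun 1827:Mon✓ 1828:Wed✓ 1829:Thu 1830:Fri 1831:Sat 1832:Mon✓ …(14 more)… 1847:Fri 1848:Sun 1849:Mon✓ 1850:Tue✓ 1851:Wed✓ 1852:Fri 1853:Sat 1854:Sun 1855:Mon✓ 1856:Wed✓ 1857:Thu 1858:Fri 1859:Sat 1860:Mon✓ 1861:Tue✓
Years with five Wednesdays: 1821, 1822, 1823, 1827, 1828, 1832, 1833, 1834, 1838, 1839, 1844, 1845, 1849, 1850, 1851, 1855, 1856, 1860, 1861 → 19.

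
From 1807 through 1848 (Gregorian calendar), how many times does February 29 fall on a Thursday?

Leap years in 1807–1848: 11 of them.
Feb 29 weekday advances by 5 (mod 7) from one leap year to the next four years later (or differs when a century non-leap intervenes).
Leap-day weekdays: 1808:Mon 1812:Sat 1816:Thu✓ 1820:Tue 1824:Sun 1828:Fri 1832:Wed 1836:Mon 1840:Sat 1844:Thu✓ 1848:Tue
Thursday: 1816, 1844 → 2.

2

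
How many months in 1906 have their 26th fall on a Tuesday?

Check the 26th of each month of 1906: Jan 26: Fri, Feb 26: Mon, Mar 26: Mon, Apr 26: Thu, May 26: Sat, Jun 26: Tue, Jul 26: Thu, Aug 26: Sun, Sep 26: Wed, Oct 26: Fri, Nov 26: Mon, Dec 26: Wed.
Tuesday occurs in June — 1 month.

1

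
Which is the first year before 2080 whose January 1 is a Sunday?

Jan 1 advances by 2 weekdays after a leap year and by 1 after a common year.
2080: Jan 1 is Monday (leap).
2079: Sunday
2079 begins on a Sunday

2079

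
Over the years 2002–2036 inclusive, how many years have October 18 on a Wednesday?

5

Track October 18's weekday year by year (advancing +1, or +2 across a Feb 29):
  2002: Fri  2003: Sat (+1)  2004: Mon (+2)  2005: Tue (+1)  2006: Wed (+1) ✓
  2007: Thu (+1)  2008: Sat (+2)  2009: Sun (+1)  2010: Mon (+1)  2011: Tue (+1)
  2012: Thu (+2)  2013: Fri (+1)  2014: Sat (+1)  2015: Sun (+1)  … (7 more years) …
  2023: Wed (+1) ✓  2024: Fri (+2)  2025: Sat (+1)  2026: Sun (+1)  2027: Mon (+1)
  2028: Wed (+2) ✓  2029: Thu (+1)  2030: Fri (+1)  2031: Sat (+1)  2032: Mon (+2)
  2033: Tue (+1)  2034: Wed (+1) ✓  2035: Thu (+1)  2036: Sat (+2)
Wednesday years: 2006, 2017, 2023, 2028, 2034 — 5 in total.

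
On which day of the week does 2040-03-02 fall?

Friday

January 1, 2040 is a Sunday.
March 2 is day 62 of the year, i.e. 61 days after Jan 1.
61 mod 7 = 5, so advance 5 weekdays from Sunday: Friday.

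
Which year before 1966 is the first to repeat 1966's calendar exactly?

1955

Two years share a calendar iff Jan 1 falls on the same weekday and both are leap or both are common. 1966: Jan 1 is Saturday, common year.
1965: Jan 1 Friday, common
1964: Jan 1 Wednesday, leap
1963: Jan 1 Tuesday, common
1962: Jan 1 Monday, common
1961: Jan 1 Sunday, common
1960: Jan 1 Friday, leap
1959: Jan 1 Thursday, common
1958: Jan 1 Wednesday, common
1957: Jan 1 Tuesday, common
1956: Jan 1 Sunday, leap
1955: Jan 1 Saturday, common
1955 matches on both conditions.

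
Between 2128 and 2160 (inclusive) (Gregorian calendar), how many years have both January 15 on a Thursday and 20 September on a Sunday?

3

Check each year's weekday for January 15 and 20 September:
  2128: Thu/Mon  2129: Sat/Tue  2130: Sun/Wed  2131: Mon/Thu  2132: Tue/Sat  2133: Thu/Sun ✓  2134: Fri/Mon  2135: Sat/Tue  2136: Sun/Thu  2137: Tue/Fri  2138: Wed/Sat  2139: Thu/Sun ✓  2140: Fri/Tue  2141: Sun/Wed  …(5 more)…  2147: Sun/Wed  2148: Mon/Fri  2149: Wed/Sat  2150: Thu/Sun ✓  2151: Fri/Mon  2152: Sat/Wed  2153: Mon/Thu  2154: Tue/Fri  2155: Wed/Sat  2156: Thu/Mon  2157: Sat/Tue  2158: Sun/Wed  2159: Mon/Thu  2160: Tue/Sat
Both conditions hold in: 2133, 2139, 2150 — 3.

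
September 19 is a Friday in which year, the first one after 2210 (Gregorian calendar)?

From one year to the next, a fixed date's weekday advances by 1, or by 2 when a Feb 29 lies between the two dates.
2210: September 19 is Wednesday.
2211: Thursday (+1)
2212: Saturday (+2)
2213: Sunday (+1)
2214: Monday (+1)
2215: Tuesday (+1)
2216: Thursday (+2)
2217: Friday (+1)
September 19 falls on a Friday in 2217.

2217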